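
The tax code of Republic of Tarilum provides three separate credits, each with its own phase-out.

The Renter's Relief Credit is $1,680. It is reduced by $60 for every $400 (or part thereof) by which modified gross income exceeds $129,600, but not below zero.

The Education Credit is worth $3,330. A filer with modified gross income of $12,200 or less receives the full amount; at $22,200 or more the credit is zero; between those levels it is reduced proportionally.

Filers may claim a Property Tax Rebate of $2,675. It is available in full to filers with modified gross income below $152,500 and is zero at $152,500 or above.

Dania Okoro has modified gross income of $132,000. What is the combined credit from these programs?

Renter's Relief Credit: income exceeds $129,600 by $2,400, which is 6 full-or-partial $400 increments; reduction = 6 × $60 = $360, leaving $1,320.
Education Credit: $132,000 is at or above $22,200, so the credit is $0.
Property Tax Rebate: $132,000 is below the $152,500 cutoff, so the full $2,675 applies.
Total: $1,320 + $0 + $2,675 = $3,995.

$3,995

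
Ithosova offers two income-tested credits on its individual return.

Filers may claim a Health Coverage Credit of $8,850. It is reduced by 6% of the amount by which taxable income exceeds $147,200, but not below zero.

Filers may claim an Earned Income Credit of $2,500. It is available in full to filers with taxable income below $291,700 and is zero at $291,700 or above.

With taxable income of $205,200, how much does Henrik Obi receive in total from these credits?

Health Coverage Credit: 6% of the $58,000 excess over $147,200 is $3,480; credit = $8,850 − $3,480 = $5,370.
Earned Income Credit: $205,200 is below the $291,700 cutoff, so the full $2,500 applies.
Total: $5,370 + $2,500 = $7,870.

$7,870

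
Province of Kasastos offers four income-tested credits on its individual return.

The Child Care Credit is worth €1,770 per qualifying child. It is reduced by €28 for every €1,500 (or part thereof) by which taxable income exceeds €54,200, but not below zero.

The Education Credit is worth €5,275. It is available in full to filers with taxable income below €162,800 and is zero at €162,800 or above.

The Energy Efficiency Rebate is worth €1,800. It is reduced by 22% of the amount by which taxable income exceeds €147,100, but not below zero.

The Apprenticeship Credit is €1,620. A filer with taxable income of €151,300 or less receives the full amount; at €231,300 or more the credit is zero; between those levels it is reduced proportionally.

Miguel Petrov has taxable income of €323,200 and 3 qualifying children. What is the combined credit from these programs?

Child Care Credit: base = 3 × €1,770 = €5,310. income exceeds €54,200 by €269,000, which is 180 full-or-partial €1,500 increments; reduction = 180 × €28 = €5,040, leaving €270.
Education Credit: €323,200 meets or exceeds the €162,800 cutoff, so the credit is €0.
Energy Efficiency Rebate: 22% of the €176,100 excess over €147,100 is €38,742 ≥ base, so the credit is €0.
Apprenticeship Credit: €323,200 is at or above €231,300, so the credit is €0.
Total: €270 + €0 + €0 + €0 = €270.

€270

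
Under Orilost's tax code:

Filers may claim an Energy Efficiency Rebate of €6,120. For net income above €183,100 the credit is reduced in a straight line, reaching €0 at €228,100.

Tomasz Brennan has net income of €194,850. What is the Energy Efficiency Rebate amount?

€4,522

Energy Efficiency Rebate: €194,850 is €11,750 into a €45,000 phase-out range, leaving 33,250/45,000 of the credit: €6,120 × 33,250/45,000 = €4,522.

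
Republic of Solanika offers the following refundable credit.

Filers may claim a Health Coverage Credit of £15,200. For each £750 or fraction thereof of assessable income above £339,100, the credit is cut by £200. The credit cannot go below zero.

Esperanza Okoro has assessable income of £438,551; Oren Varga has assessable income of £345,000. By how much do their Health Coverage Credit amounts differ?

Esperanza (£438,551): Health Coverage Credit: income exceeds £339,100 by £99,451 → 133 increments × £200 = £26,600 ≥ base, so the credit is £0.
Oren (£345,000): Health Coverage Credit: income exceeds £339,100 by £5,900, which is 8 full-or-partial £750 increments; reduction = 8 × £200 = £1,600, leaving £13,600.
Difference: |£0 − £13,600| = £13,600.

£13,600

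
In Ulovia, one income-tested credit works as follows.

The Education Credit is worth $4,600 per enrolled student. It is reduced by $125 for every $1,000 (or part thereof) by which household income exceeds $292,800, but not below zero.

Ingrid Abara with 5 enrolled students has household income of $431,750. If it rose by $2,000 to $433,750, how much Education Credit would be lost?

At $431,750 — base = 5 × $4,600 = $23,000. income exceeds $292,800 by $138,950, which is 139 full-or-partial $1,000 increments; reduction = 139 × $125 = $17,375, leaving $5,625.
At $433,750 — base = 5 × $4,600 = $23,000. income exceeds $292,800 by $140,950, which is 141 full-or-partial $1,000 increments; reduction = 141 × $125 = $17,625, leaving $5,375.
Lost: $5,625 − $5,375 = $250.

$250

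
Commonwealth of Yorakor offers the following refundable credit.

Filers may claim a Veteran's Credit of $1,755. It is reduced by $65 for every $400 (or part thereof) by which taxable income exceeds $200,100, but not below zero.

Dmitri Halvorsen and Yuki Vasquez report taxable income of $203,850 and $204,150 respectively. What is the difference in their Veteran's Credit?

$65

Dmitri ($203,850): Veteran's Credit: income exceeds $200,100 by $3,750, which is 10 full-or-partial $400 increments; reduction = 10 × $65 = $650, leaving $1,105.
Yuki ($204,150): Veteran's Credit: income exceeds $200,100 by $4,050, which is 11 full-or-partial $400 increments; reduction = 11 × $65 = $715, leaving $1,040.
Difference: |$1,105 − $1,040| = $65.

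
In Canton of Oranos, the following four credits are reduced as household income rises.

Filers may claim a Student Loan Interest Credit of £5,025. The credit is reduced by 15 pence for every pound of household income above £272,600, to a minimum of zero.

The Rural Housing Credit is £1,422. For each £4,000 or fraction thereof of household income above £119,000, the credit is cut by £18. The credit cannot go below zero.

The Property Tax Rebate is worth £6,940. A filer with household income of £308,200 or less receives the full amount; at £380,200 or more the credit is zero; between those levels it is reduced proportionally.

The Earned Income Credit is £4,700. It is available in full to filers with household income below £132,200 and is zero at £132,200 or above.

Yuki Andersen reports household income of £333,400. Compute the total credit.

£4,961

Student Loan Interest Credit: 15% of the £60,800 excess over £272,600 is £9,120 ≥ base, so the credit is £0.
Rural Housing Credit: income exceeds £119,000 by £214,400, which is 54 full-or-partial £4,000 increments; reduction = 54 × £18 = £972, leaving £450.
Property Tax Rebate: £333,400 is £25,200 into a £72,000 phase-out range, leaving 46,800/72,000 of the credit: £6,940 × 46,800/72,000 = £4,511.
Earned Income Credit: £333,400 meets or exceeds the £132,200 cutoff, so the credit is £0.
Total: £0 + £450 + £4,511 + £0 = £4,961.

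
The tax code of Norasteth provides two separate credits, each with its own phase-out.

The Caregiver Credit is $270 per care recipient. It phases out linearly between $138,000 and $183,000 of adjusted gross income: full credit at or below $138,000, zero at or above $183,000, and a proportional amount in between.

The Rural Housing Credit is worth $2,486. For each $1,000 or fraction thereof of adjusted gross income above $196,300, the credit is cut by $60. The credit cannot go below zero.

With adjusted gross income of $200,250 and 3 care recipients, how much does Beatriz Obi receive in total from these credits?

$2,246

Caregiver Credit: base = 3 × $270 = $810. $200,250 is at or above $183,000, so the credit is $0.
Rural Housing Credit: income exceeds $196,300 by $3,950, which is 4 full-or-partial $1,000 increments; reduction = 4 × $60 = $240, leaving $2,246.
Total: $0 + $2,246 = $2,246.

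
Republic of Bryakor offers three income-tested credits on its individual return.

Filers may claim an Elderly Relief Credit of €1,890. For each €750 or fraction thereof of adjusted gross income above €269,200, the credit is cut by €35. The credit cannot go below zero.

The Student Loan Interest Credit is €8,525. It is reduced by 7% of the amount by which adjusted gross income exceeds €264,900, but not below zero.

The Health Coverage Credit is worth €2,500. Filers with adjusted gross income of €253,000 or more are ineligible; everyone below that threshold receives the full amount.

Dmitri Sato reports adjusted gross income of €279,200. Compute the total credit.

Elderly Relief Credit: income exceeds €269,200 by €10,000, which is 14 full-or-partial €750 increments; reduction = 14 × €35 = €490, leaving €1,400.
Student Loan Interest Credit: 7% of the €14,300 excess over €264,900 is €1,001; credit = €8,525 − €1,001 = €7,524.
Health Coverage Credit: €279,200 meets or exceeds the €253,000 cutoff, so the credit is €0.
Total: €1,400 + €7,524 + €0 = €8,924.

€8,924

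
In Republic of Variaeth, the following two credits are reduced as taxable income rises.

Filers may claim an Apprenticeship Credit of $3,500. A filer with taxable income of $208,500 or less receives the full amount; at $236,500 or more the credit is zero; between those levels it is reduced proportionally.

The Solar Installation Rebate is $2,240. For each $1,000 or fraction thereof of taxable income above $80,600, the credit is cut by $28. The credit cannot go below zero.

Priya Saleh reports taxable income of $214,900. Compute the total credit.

Apprenticeship Credit: $214,900 is $6,400 into a $28,000 phase-out range, leaving 21,600/28,000 of the credit: $3,500 × 21,600/28,000 = $2,700.
Solar Installation Rebate: income exceeds $80,600 by $134,300 → 135 increments × $28 = $3,780 ≥ base, so the credit is $0.
Total: $2,700 + $0 = $2,700.

$2,700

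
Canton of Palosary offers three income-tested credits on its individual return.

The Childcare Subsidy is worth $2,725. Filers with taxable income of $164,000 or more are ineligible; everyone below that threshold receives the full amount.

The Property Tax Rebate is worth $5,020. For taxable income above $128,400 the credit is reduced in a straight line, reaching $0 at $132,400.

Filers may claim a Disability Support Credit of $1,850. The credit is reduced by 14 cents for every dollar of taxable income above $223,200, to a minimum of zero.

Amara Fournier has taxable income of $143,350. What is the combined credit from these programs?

Childcare Subsidy: $143,350 is below the $164,000 cutoff, so the full $2,725 applies.
Property Tax Rebate: $143,350 is at or above $132,400, so the credit is $0.
Disability Support Credit: $143,350 is at or below the $223,200 threshold, so the full $1,850 applies.
Total: $2,725 + $0 + $1,850 = $4,575.

$4,575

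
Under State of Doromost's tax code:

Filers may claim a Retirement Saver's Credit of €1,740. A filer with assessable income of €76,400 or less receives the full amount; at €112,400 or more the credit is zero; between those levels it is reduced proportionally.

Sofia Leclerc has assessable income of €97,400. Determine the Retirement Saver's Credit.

€725

Retirement Saver's Credit: €97,400 is €21,000 into a €36,000 phase-out range, leaving 15,000/36,000 of the credit: €1,740 × 15,000/36,000 = €725.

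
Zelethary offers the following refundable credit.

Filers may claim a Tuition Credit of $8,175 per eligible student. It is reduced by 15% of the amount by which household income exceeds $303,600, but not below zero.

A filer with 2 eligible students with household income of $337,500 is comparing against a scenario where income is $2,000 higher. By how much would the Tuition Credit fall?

At $337,500 — base = 2 × $8,175 = $16,350. 15% of the $33,900 excess over $303,600 is $5,085; credit = $16,350 − $5,085 = $11,265.
At $339,500 — base = 2 × $8,175 = $16,350. 15% of the $35,900 excess over $303,600 is $5,385; credit = $16,350 − $5,385 = $10,965.
Lost: $11,265 − $10,965 = $300.

$300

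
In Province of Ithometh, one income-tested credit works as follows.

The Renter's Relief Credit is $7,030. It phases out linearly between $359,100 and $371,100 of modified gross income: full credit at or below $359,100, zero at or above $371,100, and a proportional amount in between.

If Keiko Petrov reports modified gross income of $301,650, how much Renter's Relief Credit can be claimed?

Renter's Relief Credit: $301,650 is at or below the $359,100 threshold, so the full $7,030 applies.

$7,030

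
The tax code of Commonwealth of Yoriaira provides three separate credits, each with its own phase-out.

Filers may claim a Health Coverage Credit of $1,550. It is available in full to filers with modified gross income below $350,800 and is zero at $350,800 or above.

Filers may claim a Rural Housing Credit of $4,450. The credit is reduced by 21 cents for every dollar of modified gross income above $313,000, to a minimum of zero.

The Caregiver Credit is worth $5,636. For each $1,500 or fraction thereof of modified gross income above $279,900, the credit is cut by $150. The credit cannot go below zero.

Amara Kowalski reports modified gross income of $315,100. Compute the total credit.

$7,595

Health Coverage Credit: $315,100 is below the $350,800 cutoff, so the full $1,550 applies.
Rural Housing Credit: 21% of the $2,100 excess over $313,000 is $441; credit = $4,450 − $441 = $4,009.
Caregiver Credit: income exceeds $279,900 by $35,200, which is 24 full-or-partial $1,500 increments; reduction = 24 × $150 = $3,600, leaving $2,036.
Total: $1,550 + $4,009 + $2,036 = $7,595.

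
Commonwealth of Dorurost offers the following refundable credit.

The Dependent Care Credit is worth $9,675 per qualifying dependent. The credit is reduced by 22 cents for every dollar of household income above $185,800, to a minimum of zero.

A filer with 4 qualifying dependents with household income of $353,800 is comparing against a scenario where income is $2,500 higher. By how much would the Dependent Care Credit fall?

$550

At $353,800 — base = 4 × $9,675 = $38,700. 22% of the $168,000 excess over $185,800 is $36,960; credit = $38,700 − $36,960 = $1,740.
At $356,300 — base = 4 × $9,675 = $38,700. 22% of the $170,500 excess over $185,800 is $37,510; credit = $38,700 − $37,510 = $1,190.
Lost: $1,740 − $1,190 = $550.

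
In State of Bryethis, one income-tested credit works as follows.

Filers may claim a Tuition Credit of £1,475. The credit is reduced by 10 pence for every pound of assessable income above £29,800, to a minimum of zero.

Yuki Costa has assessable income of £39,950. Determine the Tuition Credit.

Tuition Credit: 10% of the £10,150 excess over £29,800 is £1,015; credit = £1,475 − £1,015 = £460.

£460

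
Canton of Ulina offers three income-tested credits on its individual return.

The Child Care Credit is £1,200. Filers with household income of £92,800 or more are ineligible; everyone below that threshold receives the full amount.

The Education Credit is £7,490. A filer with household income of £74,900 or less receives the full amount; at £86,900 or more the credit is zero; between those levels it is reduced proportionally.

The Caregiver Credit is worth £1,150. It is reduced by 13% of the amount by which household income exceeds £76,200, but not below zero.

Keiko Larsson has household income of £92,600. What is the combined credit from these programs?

£1,200

Child Care Credit: £92,600 is below the £92,800 cutoff, so the full £1,200 applies.
Education Credit: £92,600 is at or above £86,900, so the credit is £0.
Caregiver Credit: 13% of the £16,400 excess over £76,200 is £2,132 ≥ base, so the credit is £0.
Total: £1,200 + £0 + £0 = £1,200.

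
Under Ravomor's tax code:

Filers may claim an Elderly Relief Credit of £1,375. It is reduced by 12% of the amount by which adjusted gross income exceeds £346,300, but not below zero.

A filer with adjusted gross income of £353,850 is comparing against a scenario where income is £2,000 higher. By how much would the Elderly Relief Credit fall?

£240

At £353,850 — 12% of the £7,550 excess over £346,300 is £906; credit = £1,375 − £906 = £469.
At £355,850 — 12% of the £9,550 excess over £346,300 is £1,146; credit = £1,375 − £1,146 = £229.
Lost: £469 − £229 = £240.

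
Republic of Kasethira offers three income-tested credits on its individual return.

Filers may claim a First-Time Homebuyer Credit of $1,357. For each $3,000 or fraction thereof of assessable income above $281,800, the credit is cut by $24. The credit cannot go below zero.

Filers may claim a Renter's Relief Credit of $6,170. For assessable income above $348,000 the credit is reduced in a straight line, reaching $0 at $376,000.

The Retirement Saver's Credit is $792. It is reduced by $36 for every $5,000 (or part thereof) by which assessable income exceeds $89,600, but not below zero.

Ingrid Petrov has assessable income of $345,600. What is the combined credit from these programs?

First-Time Homebuyer Credit: income exceeds $281,800 by $63,800, which is 22 full-or-partial $3,000 increments; reduction = 22 × $24 = $528, leaving $829.
Renter's Relief Credit: $345,600 is at or below the $348,000 threshold, so the full $6,170 applies.
Retirement Saver's Credit: income exceeds $89,600 by $256,000 → 52 increments × $36 = $1,872 ≥ base, so the credit is $0.
Total: $829 + $6,170 + $0 = $6,999.

$6,999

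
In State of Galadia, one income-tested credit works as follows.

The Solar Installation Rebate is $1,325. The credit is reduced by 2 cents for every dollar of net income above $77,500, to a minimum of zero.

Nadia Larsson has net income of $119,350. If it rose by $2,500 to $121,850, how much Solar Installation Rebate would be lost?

At $119,350 — 2% of the $41,850 excess over $77,500 is $837; credit = $1,325 − $837 = $488.
At $121,850 — 2% of the $44,350 excess over $77,500 is $887; credit = $1,325 − $887 = $438.
Lost: $488 − $438 = $50.

$50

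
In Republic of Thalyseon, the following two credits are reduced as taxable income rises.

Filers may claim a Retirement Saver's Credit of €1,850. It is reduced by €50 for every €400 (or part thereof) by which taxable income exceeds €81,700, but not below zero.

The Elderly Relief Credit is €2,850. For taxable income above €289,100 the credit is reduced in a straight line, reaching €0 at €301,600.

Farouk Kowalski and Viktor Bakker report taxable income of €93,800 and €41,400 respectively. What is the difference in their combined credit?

Farouk (€93,800): Retirement Saver's Credit: income exceeds €81,700 by €12,100, which is 31 full-or-partial €400 increments; reduction = 31 × €50 = €1,550, leaving €300. Elderly Relief Credit: €93,800 is at or below the €289,100 threshold, so the full €2,850 applies. total €300 + €2,850 = €3,150
Viktor (€41,400): Retirement Saver's Credit: €41,400 is at or below the €81,700 threshold, so the full €1,850 applies. Elderly Relief Credit: €41,400 is at or below the €289,100 threshold, so the full €2,850 applies. total €1,850 + €2,850 = €4,700
Difference: |€3,150 − €4,700| = €1,550.

€1,550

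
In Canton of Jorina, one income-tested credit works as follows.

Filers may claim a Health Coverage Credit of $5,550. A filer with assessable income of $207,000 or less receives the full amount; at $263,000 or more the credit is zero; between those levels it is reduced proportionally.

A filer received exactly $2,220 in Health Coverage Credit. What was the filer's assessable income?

$240,600

$2,220 is 2,220/5,550 of the full $5,550, so 3,330/5,550 of the $56,000 range has been used: income = $207,000 + $56,000 × 3,330/5,550 = $240,600.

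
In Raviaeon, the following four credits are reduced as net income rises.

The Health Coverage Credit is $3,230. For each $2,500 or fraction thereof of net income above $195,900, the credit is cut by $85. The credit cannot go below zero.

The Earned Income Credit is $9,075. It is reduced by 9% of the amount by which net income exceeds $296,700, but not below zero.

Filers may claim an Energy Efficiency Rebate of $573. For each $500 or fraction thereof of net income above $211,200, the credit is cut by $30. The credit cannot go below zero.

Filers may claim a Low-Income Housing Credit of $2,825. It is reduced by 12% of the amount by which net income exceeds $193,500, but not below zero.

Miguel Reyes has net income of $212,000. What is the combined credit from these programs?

$12,828

Health Coverage Credit: income exceeds $195,900 by $16,100, which is 7 full-or-partial $2,500 increments; reduction = 7 × $85 = $595, leaving $2,635.
Earned Income Credit: $212,000 is at or below the $296,700 threshold, so the full $9,075 applies.
Energy Efficiency Rebate: income exceeds $211,200 by $800, which is 2 full-or-partial $500 increments; reduction = 2 × $30 = $60, leaving $513.
Low-Income Housing Credit: 12% of the $18,500 excess over $193,500 is $2,220; credit = $2,825 − $2,220 = $605.
Total: $2,635 + $9,075 + $513 + $605 = $12,828.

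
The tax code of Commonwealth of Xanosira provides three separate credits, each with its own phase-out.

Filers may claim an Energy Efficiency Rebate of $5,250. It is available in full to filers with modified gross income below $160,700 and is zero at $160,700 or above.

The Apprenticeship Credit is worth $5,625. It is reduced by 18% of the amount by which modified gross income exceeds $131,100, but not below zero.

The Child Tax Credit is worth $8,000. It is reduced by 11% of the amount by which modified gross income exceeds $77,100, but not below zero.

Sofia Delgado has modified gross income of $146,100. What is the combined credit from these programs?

Energy Efficiency Rebate: $146,100 is below the $160,700 cutoff, so the full $5,250 applies.
Apprenticeship Credit: 18% of the $15,000 excess over $131,100 is $2,700; credit = $5,625 − $2,700 = $2,925.
Child Tax Credit: 11% of the $69,000 excess over $77,100 is $7,590; credit = $8,000 − $7,590 = $410.
Total: $5,250 + $2,925 + $410 = $8,585.

$8,585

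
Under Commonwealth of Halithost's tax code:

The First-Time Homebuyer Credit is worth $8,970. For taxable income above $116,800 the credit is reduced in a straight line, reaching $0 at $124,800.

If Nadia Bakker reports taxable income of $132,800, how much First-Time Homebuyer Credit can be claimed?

$0

First-Time Homebuyer Credit: $132,800 is at or above $124,800, so the credit is $0.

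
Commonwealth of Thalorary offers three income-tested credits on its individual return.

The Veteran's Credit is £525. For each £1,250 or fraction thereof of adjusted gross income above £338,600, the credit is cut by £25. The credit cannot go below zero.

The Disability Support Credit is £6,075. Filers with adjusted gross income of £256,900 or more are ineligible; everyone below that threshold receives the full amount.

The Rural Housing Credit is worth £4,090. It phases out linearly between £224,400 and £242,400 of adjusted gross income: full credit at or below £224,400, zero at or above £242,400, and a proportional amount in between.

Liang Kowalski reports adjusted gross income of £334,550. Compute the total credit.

Veteran's Credit: £334,550 is at or below the £338,600 threshold, so the full £525 applies.
Disability Support Credit: £334,550 meets or exceeds the £256,900 cutoff, so the credit is £0.
Rural Housing Credit: £334,550 is at or above £242,400, so the credit is £0.
Total: £525 + £0 + £0 = £525.

£525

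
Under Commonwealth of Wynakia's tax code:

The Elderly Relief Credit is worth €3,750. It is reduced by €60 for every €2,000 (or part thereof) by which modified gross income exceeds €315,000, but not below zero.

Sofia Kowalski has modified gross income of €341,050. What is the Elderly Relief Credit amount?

€2,910

Elderly Relief Credit: income exceeds €315,000 by €26,050, which is 14 full-or-partial €2,000 increments; reduction = 14 × €60 = €840, leaving €2,910.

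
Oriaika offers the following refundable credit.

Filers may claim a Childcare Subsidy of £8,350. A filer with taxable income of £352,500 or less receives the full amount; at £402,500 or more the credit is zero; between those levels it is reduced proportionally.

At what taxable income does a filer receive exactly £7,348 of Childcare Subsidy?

£358,500

£7,348 is 7,348/8,350 of the full £8,350, so 1,002/8,350 of the £50,000 range has been used: income = £352,500 + £50,000 × 1,002/8,350 = £358,500.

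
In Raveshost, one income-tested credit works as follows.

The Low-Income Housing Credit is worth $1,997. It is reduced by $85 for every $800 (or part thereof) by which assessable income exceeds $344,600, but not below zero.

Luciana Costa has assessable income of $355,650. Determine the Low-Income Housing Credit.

Low-Income Housing Credit: income exceeds $344,600 by $11,050, which is 14 full-or-partial $800 increments; reduction = 14 × $85 = $1,190, leaving $807.

$807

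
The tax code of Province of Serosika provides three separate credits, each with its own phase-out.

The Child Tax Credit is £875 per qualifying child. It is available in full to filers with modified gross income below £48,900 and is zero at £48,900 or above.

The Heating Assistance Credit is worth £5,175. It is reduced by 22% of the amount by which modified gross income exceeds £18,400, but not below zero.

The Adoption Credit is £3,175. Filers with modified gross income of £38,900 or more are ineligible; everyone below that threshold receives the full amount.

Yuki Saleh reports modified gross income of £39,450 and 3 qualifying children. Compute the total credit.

£3,169

Child Tax Credit: base = 3 × £875 = £2,625. £39,450 is below the £48,900 cutoff, so the full £2,625 applies.
Heating Assistance Credit: 22% of the £21,050 excess over £18,400 is £4,631; credit = £5,175 − £4,631 = £544.
Adoption Credit: £39,450 meets or exceeds the £38,900 cutoff, so the credit is £0.
Total: £2,625 + £544 + £0 = £3,169.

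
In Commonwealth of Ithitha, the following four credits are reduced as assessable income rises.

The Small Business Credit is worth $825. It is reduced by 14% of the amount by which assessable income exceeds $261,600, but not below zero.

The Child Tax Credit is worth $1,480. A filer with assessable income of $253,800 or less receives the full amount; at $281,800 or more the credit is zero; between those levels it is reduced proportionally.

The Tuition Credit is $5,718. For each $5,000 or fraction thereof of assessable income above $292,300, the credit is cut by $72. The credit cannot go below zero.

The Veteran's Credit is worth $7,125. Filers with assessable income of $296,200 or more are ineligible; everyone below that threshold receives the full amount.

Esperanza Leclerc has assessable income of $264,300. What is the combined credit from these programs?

Small Business Credit: 14% of the $2,700 excess over $261,600 is $378; credit = $825 − $378 = $447.
Child Tax Credit: $264,300 is $10,500 into a $28,000 phase-out range, leaving 17,500/28,000 of the credit: $1,480 × 17,500/28,000 = $925.
Tuition Credit: $264,300 is at or below the $292,300 threshold, so the full $5,718 applies.
Veteran's Credit: $264,300 is below the $296,200 cutoff, so the full $7,125 applies.
Total: $447 + $925 + $5,718 + $7,125 = $14,215.

$14,215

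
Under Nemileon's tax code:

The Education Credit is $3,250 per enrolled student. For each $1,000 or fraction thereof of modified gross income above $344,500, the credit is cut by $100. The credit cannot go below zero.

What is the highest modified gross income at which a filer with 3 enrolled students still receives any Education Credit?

$441,500

Full credit = 3 × $3,250 = $9,750.
After 97 increments the reduction is 97 × $100 = $9,700, leaving $50; one more increment wipes it out. Increment 97 ends at excess 97 × $1,000 = $97,000, so the highest qualifying income is $344,500 + $97,000 = $441,500.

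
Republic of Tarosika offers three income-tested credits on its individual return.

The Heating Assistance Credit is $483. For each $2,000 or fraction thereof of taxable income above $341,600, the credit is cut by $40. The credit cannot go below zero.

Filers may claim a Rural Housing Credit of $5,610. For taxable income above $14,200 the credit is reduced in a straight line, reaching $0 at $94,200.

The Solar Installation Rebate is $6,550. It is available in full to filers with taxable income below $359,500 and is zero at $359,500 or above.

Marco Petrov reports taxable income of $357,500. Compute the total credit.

$6,713

Heating Assistance Credit: income exceeds $341,600 by $15,900, which is 8 full-or-partial $2,000 increments; reduction = 8 × $40 = $320, leaving $163.
Rural Housing Credit: $357,500 is at or above $94,200, so the credit is $0.
Solar Installation Rebate: $357,500 is below the $359,500 cutoff, so the full $6,550 applies.
Total: $163 + $0 + $6,550 = $6,713.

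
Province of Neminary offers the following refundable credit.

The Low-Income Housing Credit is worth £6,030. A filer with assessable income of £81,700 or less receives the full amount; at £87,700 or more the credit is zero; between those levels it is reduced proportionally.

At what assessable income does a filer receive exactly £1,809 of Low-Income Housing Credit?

£85,900

£1,809 is 1,809/6,030 of the full £6,030, so 4,221/6,030 of the £6,000 range has been used: income = £81,700 + £6,000 × 4,221/6,030 = £85,900.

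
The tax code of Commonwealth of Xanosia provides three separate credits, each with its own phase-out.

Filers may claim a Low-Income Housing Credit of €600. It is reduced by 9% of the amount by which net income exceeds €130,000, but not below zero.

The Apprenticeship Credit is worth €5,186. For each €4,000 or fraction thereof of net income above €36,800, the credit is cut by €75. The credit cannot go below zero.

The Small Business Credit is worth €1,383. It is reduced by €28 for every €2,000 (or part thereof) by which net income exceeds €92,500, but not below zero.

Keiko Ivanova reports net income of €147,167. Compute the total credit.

€3,685

Low-Income Housing Credit: 9% of the €17,167 excess over €130,000 is €1,545.03 ≥ base, so the credit is €0.
Apprenticeship Credit: income exceeds €36,800 by €110,367, which is 28 full-or-partial €4,000 increments; reduction = 28 × €75 = €2,100, leaving €3,086.
Small Business Credit: income exceeds €92,500 by €54,667, which is 28 full-or-partial €2,000 increments; reduction = 28 × €28 = €784, leaving €599.
Total: €0 + €3,086 + €599 = €3,685.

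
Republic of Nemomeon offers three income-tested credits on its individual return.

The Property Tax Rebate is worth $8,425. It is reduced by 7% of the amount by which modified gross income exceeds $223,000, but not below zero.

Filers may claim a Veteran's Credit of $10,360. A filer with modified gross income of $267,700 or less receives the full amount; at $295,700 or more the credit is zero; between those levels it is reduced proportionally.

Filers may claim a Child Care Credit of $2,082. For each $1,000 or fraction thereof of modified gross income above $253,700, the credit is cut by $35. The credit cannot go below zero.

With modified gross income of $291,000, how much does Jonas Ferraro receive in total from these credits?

$6,156

Property Tax Rebate: 7% of the $68,000 excess over $223,000 is $4,760; credit = $8,425 − $4,760 = $3,665.
Veteran's Credit: $291,000 is $23,300 into a $28,000 phase-out range, leaving 4,700/28,000 of the credit: $10,360 × 4,700/28,000 = $1,739.
Child Care Credit: income exceeds $253,700 by $37,300, which is 38 full-or-partial $1,000 increments; reduction = 38 × $35 = $1,330, leaving $752.
Total: $3,665 + $1,739 + $752 = $6,156.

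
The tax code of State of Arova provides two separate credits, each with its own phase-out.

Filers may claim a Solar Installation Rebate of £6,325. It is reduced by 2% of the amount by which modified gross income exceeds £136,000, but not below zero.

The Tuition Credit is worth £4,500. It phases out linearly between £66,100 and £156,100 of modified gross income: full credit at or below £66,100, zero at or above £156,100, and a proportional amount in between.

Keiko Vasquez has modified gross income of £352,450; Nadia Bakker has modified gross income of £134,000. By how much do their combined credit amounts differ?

£5,434

Keiko (£352,450): Solar Installation Rebate: 2% of the £216,450 excess over £136,000 is £4,329; credit = £6,325 − £4,329 = £1,996. Tuition Credit: £352,450 is at or above £156,100, so the credit is £0. total £1,996 + £0 = £1,996
Nadia (£134,000): Solar Installation Rebate: £134,000 is at or below the £136,000 threshold, so the full £6,325 applies. Tuition Credit: £134,000 is £67,900 into a £90,000 phase-out range, leaving 22,100/90,000 of the credit: £4,500 × 22,100/90,000 = £1,105. total £6,325 + £1,105 = £7,430
Difference: |£1,996 − £7,430| = £5,434.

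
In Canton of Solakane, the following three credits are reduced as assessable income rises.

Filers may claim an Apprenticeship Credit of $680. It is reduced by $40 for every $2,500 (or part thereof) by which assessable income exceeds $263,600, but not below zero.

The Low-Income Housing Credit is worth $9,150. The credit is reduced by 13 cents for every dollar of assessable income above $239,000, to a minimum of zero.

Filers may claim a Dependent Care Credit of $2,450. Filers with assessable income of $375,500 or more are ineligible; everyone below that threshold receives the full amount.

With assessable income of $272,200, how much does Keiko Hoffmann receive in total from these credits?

$7,804

Apprenticeship Credit: income exceeds $263,600 by $8,600, which is 4 full-or-partial $2,500 increments; reduction = 4 × $40 = $160, leaving $520.
Low-Income Housing Credit: 13% of the $33,200 excess over $239,000 is $4,316; credit = $9,150 − $4,316 = $4,834.
Dependent Care Credit: $272,200 is below the $375,500 cutoff, so the full $2,450 applies.
Total: $520 + $4,834 + $2,450 = $7,804.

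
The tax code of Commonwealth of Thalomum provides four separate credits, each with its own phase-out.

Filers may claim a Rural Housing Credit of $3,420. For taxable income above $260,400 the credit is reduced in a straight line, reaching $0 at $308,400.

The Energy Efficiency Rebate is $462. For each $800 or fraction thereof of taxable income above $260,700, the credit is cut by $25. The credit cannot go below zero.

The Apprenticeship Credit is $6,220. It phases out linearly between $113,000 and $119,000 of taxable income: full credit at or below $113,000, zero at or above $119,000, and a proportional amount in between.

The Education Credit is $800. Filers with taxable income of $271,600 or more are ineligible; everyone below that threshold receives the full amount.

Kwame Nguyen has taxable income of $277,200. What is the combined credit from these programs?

$2,223

Rural Housing Credit: $277,200 is $16,800 into a $48,000 phase-out range, leaving 31,200/48,000 of the credit: $3,420 × 31,200/48,000 = $2,223.
Energy Efficiency Rebate: income exceeds $260,700 by $16,500 → 21 increments × $25 = $525 ≥ base, so the credit is $0.
Apprenticeship Credit: $277,200 is at or above $119,000, so the credit is $0.
Education Credit: $277,200 meets or exceeds the $271,600 cutoff, so the credit is $0.
Total: $2,223 + $0 + $0 + $0 = $2,223.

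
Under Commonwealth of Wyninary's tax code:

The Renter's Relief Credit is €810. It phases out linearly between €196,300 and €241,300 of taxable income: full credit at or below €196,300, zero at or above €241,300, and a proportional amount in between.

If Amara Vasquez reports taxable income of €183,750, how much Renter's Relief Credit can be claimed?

Renter's Relief Credit: €183,750 is at or below the €196,300 threshold, so the full €810 applies.

€810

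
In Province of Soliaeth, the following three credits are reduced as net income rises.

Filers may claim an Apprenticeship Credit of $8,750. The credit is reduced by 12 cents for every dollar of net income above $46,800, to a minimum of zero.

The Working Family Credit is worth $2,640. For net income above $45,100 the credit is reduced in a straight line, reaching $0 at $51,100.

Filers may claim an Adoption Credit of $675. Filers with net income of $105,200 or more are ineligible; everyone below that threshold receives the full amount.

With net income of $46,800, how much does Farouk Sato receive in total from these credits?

Apprenticeship Credit: $46,800 is at or below the $46,800 threshold, so the full $8,750 applies.
Working Family Credit: $46,800 is $1,700 into a $6,000 phase-out range, leaving 4,300/6,000 of the credit: $2,640 × 4,300/6,000 = $1,892.
Adoption Credit: $46,800 is below the $105,200 cutoff, so the full $675 applies.
Total: $8,750 + $1,892 + $675 = $11,317.

$11,317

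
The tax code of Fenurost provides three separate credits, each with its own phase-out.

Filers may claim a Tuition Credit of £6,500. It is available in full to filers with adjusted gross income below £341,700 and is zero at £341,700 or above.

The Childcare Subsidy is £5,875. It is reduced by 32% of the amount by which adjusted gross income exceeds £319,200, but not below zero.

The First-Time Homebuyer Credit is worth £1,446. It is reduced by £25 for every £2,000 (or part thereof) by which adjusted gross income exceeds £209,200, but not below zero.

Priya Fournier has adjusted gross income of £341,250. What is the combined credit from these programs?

£6,500

Tuition Credit: £341,250 is below the £341,700 cutoff, so the full £6,500 applies.
Childcare Subsidy: 32% of the £22,050 excess over £319,200 is £7,056 ≥ base, so the credit is £0.
First-Time Homebuyer Credit: income exceeds £209,200 by £132,050 → 67 increments × £25 = £1,675 ≥ base, so the credit is £0.
Total: £6,500 + £0 + £0 = £6,500.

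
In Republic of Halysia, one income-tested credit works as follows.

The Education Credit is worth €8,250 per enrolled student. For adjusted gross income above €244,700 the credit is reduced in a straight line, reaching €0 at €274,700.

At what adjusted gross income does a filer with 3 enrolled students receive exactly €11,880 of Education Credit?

€260,300

Full credit = 3 × €8,250 = €24,750.
€11,880 is 11,880/24,750 of the full €24,750, so 12,870/24,750 of the €30,000 range has been used: income = €244,700 + €30,000 × 12,870/24,750 = €260,300.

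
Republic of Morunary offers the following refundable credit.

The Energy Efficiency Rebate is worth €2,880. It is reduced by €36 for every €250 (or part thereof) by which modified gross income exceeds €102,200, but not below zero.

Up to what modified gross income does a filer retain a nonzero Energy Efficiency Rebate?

€121,950

After 79 increments the reduction is 79 × €36 = €2,844, leaving €36; one more increment wipes it out. Increment 79 ends at excess 79 × €250 = €19,750, so the highest qualifying income is €102,200 + €19,750 = €121,950.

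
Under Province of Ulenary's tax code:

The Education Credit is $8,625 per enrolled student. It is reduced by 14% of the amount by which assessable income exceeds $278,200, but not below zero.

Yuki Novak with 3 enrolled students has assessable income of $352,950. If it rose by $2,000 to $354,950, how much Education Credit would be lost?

$280

At $352,950 — base = 3 × $8,625 = $25,875. 14% of the $74,750 excess over $278,200 is $10,465; credit = $25,875 − $10,465 = $15,410.
At $354,950 — base = 3 × $8,625 = $25,875. 14% of the $76,750 excess over $278,200 is $10,745; credit = $25,875 − $10,745 = $15,130.
Lost: $15,410 − $15,130 = $280.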